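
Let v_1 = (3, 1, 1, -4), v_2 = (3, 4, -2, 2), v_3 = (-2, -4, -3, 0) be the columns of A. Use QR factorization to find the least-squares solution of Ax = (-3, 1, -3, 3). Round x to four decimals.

x = (-0.7732, 0.4072, 0.2574)

v_1 = (3, 1, 1, -4); ‖v_1‖ = 5.1962, so e_1 = (0.5774, 0.1925, 0.1925, -0.7698).
e_1·v_2 = 0.5774·3 + 0.1925·4 + 0.1925·(-2) + (-0.7698)·2 = 0.5774.
u_2 = v_2 − 0.5774·e_1 = (2.6667, 3.8889, -2.1111, 2.4444).
‖u_2‖ = 5.7155, so e_2 = (0.4666, 0.6804, -0.3694, 0.4277).
e_1·v_3 = 0.5774·(-2) + 0.1925·(-4) + 0.1925·(-3) + (-0.7698)·0 = -2.5019; e_2·v_3 = 0.4666·(-2) + 0.6804·(-4) + (-0.3694)·(-3) + 0.4277·0 = -2.5467.
u_3 = v_3 + 2.5019·e_1 + 2.5467·e_2 = (0.6327, -1.7857, -3.4592, -0.8367).
‖u_3‖ = 4.0318, so e_3 = (0.1569, -0.4429, -0.8580, -0.2075).
Qᵀb = (-4.4264, 1.6719, 1.0377).
Back-substitute: x_3 = 1.0377/4.0318 = 0.2574.
x_2 = (1.6719 + 2.5467·0.2574)/5.7155 = 0.4072.
x_1 = (-4.4264 − 0.5774·0.4072 + 2.5019·0.2574)/5.1962 = -0.7732.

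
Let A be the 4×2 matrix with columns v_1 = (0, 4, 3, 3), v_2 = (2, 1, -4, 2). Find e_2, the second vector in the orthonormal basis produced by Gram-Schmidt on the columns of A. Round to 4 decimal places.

v_1 = (0, 4, 3, 3); ‖v_1‖ = 5.8310, so e_1 = (0.0000, 0.6860, 0.5145, 0.5145).
e_1·v_2 = 0.0000·2 + 0.6860·1 + 0.5145·(-4) + 0.5145·2 = -0.3430.
u_2 = v_2 + 0.3430·e_1 = (2.0000, 1.2353, -3.8235, 2.1765).
‖u_2‖ = 4.9882, so e_2 = (0.4009, 0.2476, -0.7665, 0.4363).

e_2 = (0.4009, 0.2476, -0.7665, 0.4363)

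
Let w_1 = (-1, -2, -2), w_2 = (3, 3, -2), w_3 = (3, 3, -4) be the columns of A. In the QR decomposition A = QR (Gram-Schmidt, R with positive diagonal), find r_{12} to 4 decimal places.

w_1 = (-1, -2, -2); ‖w_1‖ = 3.0000, so e_1 = (-0.3333, -0.6667, -0.6667).
r_{12} = e_1·w_2 = -1.6667.

r_{12} = -1.6667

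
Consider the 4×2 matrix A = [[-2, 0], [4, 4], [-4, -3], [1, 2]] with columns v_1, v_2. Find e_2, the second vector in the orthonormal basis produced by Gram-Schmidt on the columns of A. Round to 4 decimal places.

e_2 = (0.7499, 0.3500, 0.1125, 0.5500)

e_1 = v_1/‖v_1‖ = (-2, 4, -4, 1)/6.0828 = (-0.3288, 0.6576, -0.6576, 0.1644).
r_{12} = e_1·v_2 = 4.9320.
u_2 = v_2 − 4.9320·e_1 = (1.6216, 0.7568, 0.2432, 1.1892).
‖u_2‖ = 2.1623, so e_2 = (0.7499, 0.3500, 0.1125, 0.5500).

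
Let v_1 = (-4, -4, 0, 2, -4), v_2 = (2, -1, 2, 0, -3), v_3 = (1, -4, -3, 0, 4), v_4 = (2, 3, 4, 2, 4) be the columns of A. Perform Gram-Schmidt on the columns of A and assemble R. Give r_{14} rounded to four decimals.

e_1 = v_1/‖v_1‖ = (-4, -4, 0, 2, -4)/7.2111 = (-0.5547, -0.5547, 0.0000, 0.2774, -0.5547).
r_{14} = e_1·v_4 = -4.4376.

r_{14} = -4.4376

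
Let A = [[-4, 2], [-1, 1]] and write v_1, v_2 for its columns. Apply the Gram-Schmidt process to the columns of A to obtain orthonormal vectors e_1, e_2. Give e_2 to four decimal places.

e_1 = v_1/‖v_1‖ = (-4, -1)/4.1231 = (-0.9701, -0.2425).
r_{12} = e_1·v_2 = -2.1828.
u_2 = v_2 + 2.1828·e_1 = (-0.1176, 0.4706).
‖u_2‖ = 0.4851, so e_2 = (-0.2425, 0.9701).

e_2 = (-0.2425, 0.9701)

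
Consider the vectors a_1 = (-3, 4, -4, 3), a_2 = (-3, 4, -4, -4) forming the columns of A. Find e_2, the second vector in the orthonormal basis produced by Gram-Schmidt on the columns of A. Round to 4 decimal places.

a_1 = (-3, 4, -4, 3); ‖a_1‖ = 7.0711, so e_1 = (-0.4243, 0.5657, -0.5657, 0.4243).
e_1·a_2 = (-0.4243)·(-3) + 0.5657·4 + (-0.5657)·(-4) + 0.4243·(-4) = 4.1012.
u_2 = a_2 − 4.1012·e_1 = (-1.2600, 1.6800, -1.6800, -5.7400).
‖u_2‖ = 6.3388, so e_2 = (-0.1988, 0.2650, -0.2650, -0.9055).

e_2 = (-0.1988, 0.2650, -0.2650, -0.9055)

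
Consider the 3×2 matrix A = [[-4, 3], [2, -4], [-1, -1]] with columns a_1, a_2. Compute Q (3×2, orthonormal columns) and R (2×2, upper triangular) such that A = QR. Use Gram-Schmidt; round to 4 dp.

Q = [[-0.8729, -0.2086], [0.4364, -0.7380], [-0.2182, -0.6417]], R = [[4.5826, -4.1461], [0.0000, 2.9681]]

q_1 = a_1/‖a_1‖ = (-4, 2, -1)/4.5826 = (-0.8729, 0.4364, -0.2182).
r_{12} = q_1·a_2 = -4.1461.
u_2 = a_2 + 4.1461·q_1 = (-0.6190, -2.1905, -1.9048).
‖u_2‖ = 2.9681, so q_2 = (-0.2086, -0.7380, -0.6417).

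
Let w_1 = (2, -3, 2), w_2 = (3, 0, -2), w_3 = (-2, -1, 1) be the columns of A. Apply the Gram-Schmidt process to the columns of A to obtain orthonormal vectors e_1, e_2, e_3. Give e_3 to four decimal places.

w_1 = (2, -3, 2); ‖w_1‖ = 4.1231, so e_1 = (0.4851, -0.7276, 0.4851).
e_1·w_2 = 0.4851·3 + (-0.7276)·0 + 0.4851·(-2) = 0.4851.
u_2 = w_2 − 0.4851·e_1 = (2.7647, 0.3529, -2.2353).
‖u_2‖ = 3.5728, so e_2 = (0.7738, 0.0988, -0.6256).
e_1·w_3 = 0.4851·(-2) + (-0.7276)·(-1) + 0.4851·1 = 0.2425; e_2·w_3 = 0.7738·(-2) + 0.0988·(-1) + (-0.6256)·1 = -2.2721.
u_3 = w_3 − 0.2425·e_1 + 2.2721·e_2 = (-0.3594, -0.5991, -0.5392).
‖u_3‖ = 0.8825, so e_3 = (-0.4073, -0.6788, -0.6110).

e_3 = (-0.4073, -0.6788, -0.6110)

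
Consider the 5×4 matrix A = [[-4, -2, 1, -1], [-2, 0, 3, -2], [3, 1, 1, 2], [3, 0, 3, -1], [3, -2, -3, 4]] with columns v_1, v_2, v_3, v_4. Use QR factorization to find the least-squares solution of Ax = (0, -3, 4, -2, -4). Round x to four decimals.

v_1 = (-4, -2, 3, 3, 3); ‖v_1‖ = 6.8557, so e_1 = (-0.5835, -0.2917, 0.4376, 0.4376, 0.4376).
e_1·v_2 = (-0.5835)·(-2) + (-0.2917)·0 + 0.4376·1 + 0.4376·0 + 0.4376·(-2) = 0.7293.
u_2 = v_2 − 0.7293·e_1 = (-1.5745, 0.2128, 0.6809, -0.3191, -2.3191).
‖u_2‖ = 2.9100, so e_2 = (-0.5411, 0.0731, 0.2340, -0.1097, -0.7970).
e_1·v_3 = (-0.5835)·1 + (-0.2917)·3 + 0.4376·1 + 0.4376·3 + 0.4376·(-3) = -1.0211; e_2·v_3 = (-0.5411)·1 + 0.0731·3 + 0.2340·1 + (-0.1097)·3 + (-0.7970)·(-3) = 1.9741.
u_3 = v_3 + 1.0211·e_1 − 1.9741·e_2 = (1.4724, 2.5578, 0.9849, 3.6633, -0.9799).
‖u_3‖ = 4.9051, so e_3 = (0.3002, 0.5215, 0.2008, 0.7468, -0.1998).
e_1·v_4 = (-0.5835)·(-1) + (-0.2917)·(-2) + 0.4376·2 + 0.4376·(-1) + 0.4376·4 = 3.3549; e_2·v_4 = (-0.5411)·(-1) + 0.0731·(-2) + 0.2340·2 + (-0.1097)·(-1) + (-0.7970)·4 = -2.2154; e_3·v_4 = 0.3002·(-1) + 0.5215·(-2) + 0.2008·2 + 0.7468·(-1) + (-0.1998)·4 = -2.4874.
u_4 = v_4 − 3.3549·e_1 + 2.2154·e_2 + 2.4874·e_3 = (0.5054, 0.4378, 1.5497, -0.8534, 0.2694).
‖u_4‖ = 1.9104, so e_4 = (0.2646, 0.2291, 0.8112, -0.4467, 0.1410).
Qᵀb = (0.0000, 4.1237, -1.4558, 2.8867).
Back-substitute: x_4 = 2.8867/1.9104 = 1.5110.
x_3 = (-1.4558 + 2.4874·1.5110)/4.9051 = 0.4695.
x_2 = (4.1237 − 1.9741·0.4695 + 2.2154·1.5110)/2.9100 = 2.2490.
x_1 = (0.0000 − 0.7293·2.2490 + 1.0211·0.4695 − 3.3549·1.5110)/6.8557 = -0.9088.

x = (-0.9088, 2.2490, 0.4695, 1.5110)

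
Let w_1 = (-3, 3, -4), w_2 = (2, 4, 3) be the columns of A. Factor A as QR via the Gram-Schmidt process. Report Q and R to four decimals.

w_1 = (-3, 3, -4); ‖w_1‖ = 5.8310, so e_1 = (-0.5145, 0.5145, -0.6860).
e_1·w_2 = (-0.5145)·2 + 0.5145·4 + (-0.6860)·3 = -1.0290.
u_2 = w_2 + 1.0290·e_1 = (1.4706, 4.5294, 2.2941).
‖u_2‖ = 5.2859, so e_2 = (0.2782, 0.8569, 0.4340).

Q = [[-0.5145, 0.2782], [0.5145, 0.8569], [-0.6860, 0.4340]], R = [[5.8310, -1.0290], [0.0000, 5.2859]]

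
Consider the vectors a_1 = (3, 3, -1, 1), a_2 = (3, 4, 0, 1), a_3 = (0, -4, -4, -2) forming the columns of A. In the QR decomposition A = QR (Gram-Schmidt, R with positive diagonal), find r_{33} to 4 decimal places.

r_{33} = 1.9437

e_1 = a_1/‖a_1‖ = (3, 3, -1, 1)/4.4721 = (0.6708, 0.6708, -0.2236, 0.2236).
r_{12} = e_1·a_2 = 4.9193.
u_2 = a_2 − 4.9193·e_1 = (-0.3000, 0.7000, 1.1000, -0.1000).
‖u_2‖ = 1.3416, so e_2 = (-0.2236, 0.5217, 0.8199, -0.0745).
r_{13} = e_1·a_3 = -2.2361; r_{23} = e_2·a_3 = -5.2175.
u_3 = a_3 + 2.2361·e_1 + 5.2175·e_2 = (0.3333, 0.2222, -0.2222, -1.8889).
r_{33} = ‖u_3‖ = 1.9437.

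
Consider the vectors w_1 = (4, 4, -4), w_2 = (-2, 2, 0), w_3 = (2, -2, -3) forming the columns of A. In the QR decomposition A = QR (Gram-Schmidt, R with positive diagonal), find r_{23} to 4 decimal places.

w_1 = (4, 4, -4); ‖w_1‖ = 6.9282, so e_1 = (0.5774, 0.5774, -0.5774).
e_1·w_2 = 0.5774·(-2) + 0.5774·2 + (-0.5774)·0 = 0.0000.
u_2 = w_2 + 0.0000·e_1 = (-2.0000, 2.0000, 0.0000).
‖u_2‖ = 2.8284, so e_2 = (-0.7071, 0.7071, 0.0000).
r_{23} = e_2·w_3 = -2.8284.

r_{23} = -2.8284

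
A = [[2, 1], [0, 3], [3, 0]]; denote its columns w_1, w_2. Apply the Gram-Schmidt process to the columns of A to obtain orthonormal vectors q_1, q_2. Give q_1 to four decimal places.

q_1 = (0.5547, 0.0000, 0.8321)

w_1 = (2, 0, 3); ‖w_1‖ = 3.6056, so q_1 = (0.5547, 0.0000, 0.8321).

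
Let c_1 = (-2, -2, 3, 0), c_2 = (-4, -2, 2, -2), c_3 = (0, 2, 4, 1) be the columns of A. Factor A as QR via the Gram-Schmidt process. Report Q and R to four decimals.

c_1 = (-2, -2, 3, 0); ‖c_1‖ = 4.1231, so q_1 = (-0.4851, -0.4851, 0.7276, 0.0000).
q_1·c_2 = (-0.4851)·(-4) + (-0.4851)·(-2) + 0.7276·2 + 0.0000·(-2) = 4.3656.
u_2 = c_2 − 4.3656·q_1 = (-1.8824, 0.1176, -1.1765, -2.0000).
‖u_2‖ = 2.9902, so q_2 = (-0.6295, 0.0393, -0.3934, -0.6689).
q_1·c_3 = (-0.4851)·0 + (-0.4851)·2 + 0.7276·4 + 0.0000·1 = 1.9403; q_2·c_3 = (-0.6295)·0 + 0.0393·2 + (-0.3934)·4 + (-0.6689)·1 = -2.1639.
u_3 = c_3 − 1.9403·q_1 + 2.1639·q_2 = (-0.4211, 3.0263, 1.7368, -0.4474).
‖u_3‖ = 3.5430, so q_3 = (-0.1188, 0.8542, 0.4902, -0.1263).

Q = [[-0.4851, -0.6295, -0.1188], [-0.4851, 0.0393, 0.8542], [0.7276, -0.3934, 0.4902], [0.0000, -0.6689, -0.1263]], R = [[4.1231, 4.3656, 1.9403], [0.0000, 2.9902, -2.1639], [0.0000, 0.0000, 3.5430]]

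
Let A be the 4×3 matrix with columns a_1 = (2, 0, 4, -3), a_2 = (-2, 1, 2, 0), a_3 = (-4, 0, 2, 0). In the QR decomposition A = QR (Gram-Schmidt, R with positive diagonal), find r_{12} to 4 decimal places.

a_1 = (2, 0, 4, -3); ‖a_1‖ = 5.3852, so e_1 = (0.3714, 0.0000, 0.7428, -0.5571).
r_{12} = e_1·a_2 = 0.7428.

r_{12} = 0.7428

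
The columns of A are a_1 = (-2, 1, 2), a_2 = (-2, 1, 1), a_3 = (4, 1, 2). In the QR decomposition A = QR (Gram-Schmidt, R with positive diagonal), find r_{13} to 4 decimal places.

r_{13} = -1.0000

q_1 = a_1/‖a_1‖ = (-2, 1, 2)/3.0000 = (-0.6667, 0.3333, 0.6667).
r_{13} = q_1·a_3 = -1.0000.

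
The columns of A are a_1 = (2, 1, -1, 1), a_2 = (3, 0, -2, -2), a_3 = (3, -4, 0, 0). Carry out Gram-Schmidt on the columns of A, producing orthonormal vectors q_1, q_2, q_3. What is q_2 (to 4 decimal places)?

q_2 = (0.3734, -0.2489, -0.3319, -0.8297)

a_1 = (2, 1, -1, 1); ‖a_1‖ = 2.6458, so q_1 = (0.7559, 0.3780, -0.3780, 0.3780).
q_1·a_2 = 0.7559·3 + 0.3780·0 + (-0.3780)·(-2) + 0.3780·(-2) = 2.2678.
u_2 = a_2 − 2.2678·q_1 = (1.2857, -0.8571, -1.1429, -2.8571).
‖u_2‖ = 3.4434, so q_2 = (0.3734, -0.2489, -0.3319, -0.8297).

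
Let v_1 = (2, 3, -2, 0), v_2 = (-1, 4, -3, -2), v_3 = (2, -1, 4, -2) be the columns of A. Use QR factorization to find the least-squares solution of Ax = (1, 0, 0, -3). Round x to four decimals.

v_1 = (2, 3, -2, 0); ‖v_1‖ = 4.1231, so e_1 = (0.4851, 0.7276, -0.4851, 0.0000).
e_1·v_2 = 0.4851·(-1) + 0.7276·4 + (-0.4851)·(-3) + 0.0000·(-2) = 3.8806.
u_2 = v_2 − 3.8806·e_1 = (-2.8824, 1.1765, -1.1176, -2.0000).
‖u_2‖ = 3.8654, so e_2 = (-0.7457, 0.3044, -0.2891, -0.5174).
e_1·v_3 = 0.4851·2 + 0.7276·(-1) + (-0.4851)·4 + 0.0000·(-2) = -1.6977; e_2·v_3 = (-0.7457)·2 + 0.3044·(-1) + (-0.2891)·4 + (-0.5174)·(-2) = -1.9175.
u_3 = v_3 + 1.6977·e_1 + 1.9175·e_2 = (1.3937, 0.8189, 2.6220, -2.9921).
‖u_3‖ = 4.2943, so e_3 = (0.3245, 0.1907, 0.6106, -0.6968).
Qᵀb = (0.4851, 0.8066, 2.4149).
Back-substitute: x_3 = 2.4149/4.2943 = 0.5623.
x_2 = (0.8066 + 1.9175·0.5623)/3.8654 = 0.4876.
x_1 = (0.4851 − 3.8806·0.4876 + 1.6977·0.5623)/4.1231 = -0.1097.

x = (-0.1097, 0.4876, 0.5623)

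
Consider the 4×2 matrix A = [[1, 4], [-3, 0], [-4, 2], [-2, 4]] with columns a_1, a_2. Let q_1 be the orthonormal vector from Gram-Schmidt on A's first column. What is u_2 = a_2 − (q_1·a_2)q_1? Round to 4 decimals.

q_1 = a_1/‖a_1‖ = (1, -3, -4, -2)/5.4772 = (0.1826, -0.5477, -0.7303, -0.3651).
r_{12} = q_1·a_2 = -2.1909.
u_2 = a_2 + 2.1909·q_1 = (4.4000, -1.2000, 0.4000, 3.2000).

u_2 = (4.4000, -1.2000, 0.4000, 3.2000)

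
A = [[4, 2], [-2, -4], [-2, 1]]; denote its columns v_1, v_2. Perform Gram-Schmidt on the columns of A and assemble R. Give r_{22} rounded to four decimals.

r_{22} = 3.5824

q_1 = v_1/‖v_1‖ = (4, -2, -2)/4.8990 = (0.8165, -0.4082, -0.4082).
r_{12} = q_1·v_2 = 2.8577.
u_2 = v_2 − 2.8577·q_1 = (-0.3333, -2.8333, 2.1667).
r_{22} = ‖u_2‖ = 3.5824.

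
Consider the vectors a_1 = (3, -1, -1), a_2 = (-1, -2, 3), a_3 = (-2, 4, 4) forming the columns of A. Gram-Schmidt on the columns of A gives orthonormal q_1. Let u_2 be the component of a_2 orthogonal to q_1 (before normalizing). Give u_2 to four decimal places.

u_2 = (0.0909, -2.3636, 2.6364)

a_1 = (3, -1, -1); ‖a_1‖ = 3.3166, so q_1 = (0.9045, -0.3015, -0.3015).
q_1·a_2 = 0.9045·(-1) + (-0.3015)·(-2) + (-0.3015)·3 = -1.2060.
u_2 = a_2 + 1.2060·q_1 = (0.0909, -2.3636, 2.6364).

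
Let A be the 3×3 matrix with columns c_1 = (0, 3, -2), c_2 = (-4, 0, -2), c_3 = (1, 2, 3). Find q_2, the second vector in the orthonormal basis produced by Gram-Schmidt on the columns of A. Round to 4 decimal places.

q_1 = c_1/‖c_1‖ = (0, 3, -2)/3.6056 = (0.0000, 0.8321, -0.5547).
r_{12} = q_1·c_2 = 1.1094.
u_2 = c_2 − 1.1094·q_1 = (-4.0000, -0.9231, -1.3846).
‖u_2‖ = 4.3323, so q_2 = (-0.9233, -0.2131, -0.3196).

q_2 = (-0.9233, -0.2131, -0.3196)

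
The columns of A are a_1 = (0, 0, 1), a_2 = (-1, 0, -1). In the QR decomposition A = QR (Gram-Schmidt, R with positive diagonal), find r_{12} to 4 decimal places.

a_1 = (0, 0, 1); ‖a_1‖ = 1.0000, so q_1 = (0.0000, 0.0000, 1.0000).
r_{12} = q_1·a_2 = -1.0000.

r_{12} = -1.0000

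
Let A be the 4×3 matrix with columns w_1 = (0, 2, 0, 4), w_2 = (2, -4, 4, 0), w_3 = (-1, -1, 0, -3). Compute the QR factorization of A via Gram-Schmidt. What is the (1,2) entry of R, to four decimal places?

r_{12} = -1.7889

w_1 = (0, 2, 0, 4); ‖w_1‖ = 4.4721, so e_1 = (0.0000, 0.4472, 0.0000, 0.8944).
r_{12} = e_1·w_2 = -1.7889.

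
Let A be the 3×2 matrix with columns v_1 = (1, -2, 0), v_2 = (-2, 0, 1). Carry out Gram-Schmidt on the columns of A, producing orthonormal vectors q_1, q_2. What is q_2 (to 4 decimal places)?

q_1 = v_1/‖v_1‖ = (1, -2, 0)/2.2361 = (0.4472, -0.8944, 0.0000).
r_{12} = q_1·v_2 = -0.8944.
u_2 = v_2 + 0.8944·q_1 = (-1.6000, -0.8000, 1.0000).
‖u_2‖ = 2.0494, so q_2 = (-0.7807, -0.3904, 0.4880).

q_2 = (-0.7807, -0.3904, 0.4880)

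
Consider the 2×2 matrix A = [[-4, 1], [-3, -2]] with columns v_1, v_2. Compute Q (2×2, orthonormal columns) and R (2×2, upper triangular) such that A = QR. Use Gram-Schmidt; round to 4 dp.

e_1 = v_1/‖v_1‖ = (-4, -3)/5.0000 = (-0.8000, -0.6000).
r_{12} = e_1·v_2 = 0.4000.
u_2 = v_2 − 0.4000·e_1 = (1.3200, -1.7600).
‖u_2‖ = 2.2000, so e_2 = (0.6000, -0.8000).

Q = [[-0.8000, 0.6000], [-0.6000, -0.8000]], R = [[5.0000, 0.4000], [0.0000, 2.2000]]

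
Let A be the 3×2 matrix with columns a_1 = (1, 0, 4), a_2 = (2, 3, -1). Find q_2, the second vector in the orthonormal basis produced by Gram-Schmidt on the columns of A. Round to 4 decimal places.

q_1 = a_1/‖a_1‖ = (1, 0, 4)/4.1231 = (0.2425, 0.0000, 0.9701).
r_{12} = q_1·a_2 = -0.4851.
u_2 = a_2 + 0.4851·q_1 = (2.1176, 3.0000, -0.5294).
‖u_2‖ = 3.7101, so q_2 = (0.5708, 0.8086, -0.1427).

q_2 = (0.5708, 0.8086, -0.1427)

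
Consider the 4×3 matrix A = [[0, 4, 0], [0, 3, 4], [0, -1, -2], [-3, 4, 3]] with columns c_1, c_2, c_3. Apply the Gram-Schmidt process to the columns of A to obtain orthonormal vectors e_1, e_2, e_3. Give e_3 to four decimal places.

c_1 = (0, 0, 0, -3); ‖c_1‖ = 3.0000, so e_1 = (0.0000, 0.0000, 0.0000, -1.0000).
e_1·c_2 = 0.0000·4 + 0.0000·3 + 0.0000·(-1) + (-1.0000)·4 = -4.0000.
u_2 = c_2 + 4.0000·e_1 = (4.0000, 3.0000, -1.0000, 0.0000).
‖u_2‖ = 5.0990, so e_2 = (0.7845, 0.5883, -0.1961, 0.0000).
e_1·c_3 = 0.0000·0 + 0.0000·4 + 0.0000·(-2) + (-1.0000)·3 = -3.0000; e_2·c_3 = 0.7845·0 + 0.5883·4 + (-0.1961)·(-2) + 0.0000·3 = 2.7456.
u_3 = c_3 + 3.0000·e_1 − 2.7456·e_2 = (-2.1538, 2.3846, -1.4615, 0.0000).
‖u_3‖ = 3.5301, so e_3 = (-0.6101, 0.6755, -0.4140, 0.0000).

e_3 = (-0.6101, 0.6755, -0.4140, 0.0000)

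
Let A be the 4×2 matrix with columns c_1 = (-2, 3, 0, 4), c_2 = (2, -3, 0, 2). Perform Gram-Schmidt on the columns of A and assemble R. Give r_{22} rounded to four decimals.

r_{22} = 4.0172

q_1 = c_1/‖c_1‖ = (-2, 3, 0, 4)/5.3852 = (-0.3714, 0.5571, 0.0000, 0.7428).
r_{12} = q_1·c_2 = -0.9285.
u_2 = c_2 + 0.9285·q_1 = (1.6552, -2.4828, 0.0000, 2.6897).
r_{22} = ‖u_2‖ = 4.0172.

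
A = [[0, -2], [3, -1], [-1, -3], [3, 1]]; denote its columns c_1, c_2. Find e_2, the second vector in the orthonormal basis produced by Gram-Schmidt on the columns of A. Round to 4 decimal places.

c_1 = (0, 3, -1, 3); ‖c_1‖ = 4.3589, so e_1 = (0.0000, 0.6882, -0.2294, 0.6882).
e_1·c_2 = 0.0000·(-2) + 0.6882·(-1) + (-0.2294)·(-3) + 0.6882·1 = 0.6882.
u_2 = c_2 − 0.6882·e_1 = (-2.0000, -1.4737, -2.8421, 0.5263).
‖u_2‖ = 3.8113, so e_2 = (-0.5247, -0.3867, -0.7457, 0.1381).

e_2 = (-0.5247, -0.3867, -0.7457, 0.1381)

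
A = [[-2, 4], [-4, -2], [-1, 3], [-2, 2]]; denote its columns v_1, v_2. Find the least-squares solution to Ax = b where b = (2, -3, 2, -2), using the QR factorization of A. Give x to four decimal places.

v_1 = (-2, -4, -1, -2); ‖v_1‖ = 5.0000, so e_1 = (-0.4000, -0.8000, -0.2000, -0.4000).
e_1·v_2 = (-0.4000)·4 + (-0.8000)·(-2) + (-0.2000)·3 + (-0.4000)·2 = -1.4000.
u_2 = v_2 + 1.4000·e_1 = (3.4400, -3.1200, 2.7200, 1.4400).
‖u_2‖ = 5.5714, so e_2 = (0.6174, -0.5600, 0.4882, 0.2585).
Qᵀb = (2.0000, 3.3744).
Back-substitute: x_2 = 3.3744/5.5714 = 0.6057.
x_1 = (2.0000 + 1.4000·0.6057)/5.0000 = 0.5696.

x = (0.5696, 0.6057)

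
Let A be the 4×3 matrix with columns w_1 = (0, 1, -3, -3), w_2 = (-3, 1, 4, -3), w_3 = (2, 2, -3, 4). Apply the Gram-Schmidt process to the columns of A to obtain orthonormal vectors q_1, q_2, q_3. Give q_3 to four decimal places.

q_3 = (-0.1324, 0.9204, -0.0567, 0.3635)

q_1 = w_1/‖w_1‖ = (0, 1, -3, -3)/4.3589 = (0.0000, 0.2294, -0.6882, -0.6882).
r_{12} = q_1·w_2 = -0.4588.
u_2 = w_2 + 0.4588·q_1 = (-3.0000, 1.1053, 3.6842, -3.3158).
‖u_2‖ = 5.8983, so q_2 = (-0.5086, 0.1874, 0.6246, -0.5622).
r_{13} = q_1·w_3 = -0.2294; r_{23} = q_2·w_3 = -4.7650.
u_3 = w_3 + 0.2294·q_1 + 4.7650·q_2 = (-0.4236, 2.9455, -0.1815, 1.1634).
‖u_3‖ = 3.2003, so q_3 = (-0.1324, 0.9204, -0.0567, 0.3635).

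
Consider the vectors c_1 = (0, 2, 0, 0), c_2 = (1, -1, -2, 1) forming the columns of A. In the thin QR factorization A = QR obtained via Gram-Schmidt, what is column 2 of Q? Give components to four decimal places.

c_1 = (0, 2, 0, 0); ‖c_1‖ = 2.0000, so e_1 = (0.0000, 1.0000, 0.0000, 0.0000).
e_1·c_2 = 0.0000·1 + 1.0000·(-1) + 0.0000·(-2) + 0.0000·1 = -1.0000.
u_2 = c_2 + 1.0000·e_1 = (1.0000, 0.0000, -2.0000, 1.0000).
‖u_2‖ = 2.4495, so e_2 = (0.4082, 0.0000, -0.8165, 0.4082).

e_2 = (0.4082, 0.0000, -0.8165, 0.4082)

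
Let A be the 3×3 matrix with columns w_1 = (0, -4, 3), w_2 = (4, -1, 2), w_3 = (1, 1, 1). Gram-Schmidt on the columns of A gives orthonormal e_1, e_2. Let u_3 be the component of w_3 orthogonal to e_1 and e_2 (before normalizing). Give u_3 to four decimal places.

u_3 = (-0.2706, 0.6494, 0.8659)

w_1 = (0, -4, 3); ‖w_1‖ = 5.0000, so e_1 = (0.0000, -0.8000, 0.6000).
e_1·w_2 = 0.0000·4 + (-0.8000)·(-1) + 0.6000·2 = 2.0000.
u_2 = w_2 − 2.0000·e_1 = (4.0000, 0.6000, 0.8000).
‖u_2‖ = 4.1231, so e_2 = (0.9701, 0.1455, 0.1940).
e_1·w_3 = 0.0000·1 + (-0.8000)·1 + 0.6000·1 = -0.2000; e_2·w_3 = 0.9701·1 + 0.1455·1 + 0.1940·1 = 1.3097.
u_3 = w_3 + 0.2000·e_1 − 1.3097·e_2 = (-0.2706, 0.6494, 0.8659).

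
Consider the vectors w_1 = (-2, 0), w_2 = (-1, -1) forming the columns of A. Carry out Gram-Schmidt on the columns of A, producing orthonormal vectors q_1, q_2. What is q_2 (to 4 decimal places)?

q_2 = (0.0000, -1.0000)

q_1 = w_1/‖w_1‖ = (-2, 0)/2.0000 = (-1.0000, 0.0000).
r_{12} = q_1·w_2 = 1.0000.
u_2 = w_2 − 1.0000·q_1 = (0.0000, -1.0000).
‖u_2‖ = 1.0000, so q_2 = (0.0000, -1.0000).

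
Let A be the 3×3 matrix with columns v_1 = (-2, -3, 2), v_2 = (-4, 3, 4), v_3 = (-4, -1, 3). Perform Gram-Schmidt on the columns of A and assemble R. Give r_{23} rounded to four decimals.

r_{23} = 2.9155

v_1 = (-2, -3, 2); ‖v_1‖ = 4.1231, so e_1 = (-0.4851, -0.7276, 0.4851).
e_1·v_2 = (-0.4851)·(-4) + (-0.7276)·3 + 0.4851·4 = 1.6977.
u_2 = v_2 − 1.6977·e_1 = (-3.1765, 4.2353, 3.1765).
‖u_2‖ = 6.1739, so e_2 = (-0.5145, 0.6860, 0.5145).
r_{23} = e_2·v_3 = 2.9155.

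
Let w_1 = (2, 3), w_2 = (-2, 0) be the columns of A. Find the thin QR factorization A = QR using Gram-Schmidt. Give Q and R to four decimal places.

w_1 = (2, 3); ‖w_1‖ = 3.6056, so e_1 = (0.5547, 0.8321).
e_1·w_2 = 0.5547·(-2) + 0.8321·0 = -1.1094.
u_2 = w_2 + 1.1094·e_1 = (-1.3846, 0.9231).
‖u_2‖ = 1.6641, so e_2 = (-0.8321, 0.5547).

Q = [[0.5547, -0.8321], [0.8321, 0.5547]], R = [[3.6056, -1.1094], [0.0000, 1.6641]]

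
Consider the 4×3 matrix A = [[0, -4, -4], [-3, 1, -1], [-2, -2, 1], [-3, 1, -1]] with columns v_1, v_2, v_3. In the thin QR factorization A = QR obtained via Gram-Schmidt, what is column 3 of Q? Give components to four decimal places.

q_3 = (-0.5164, -0.2582, 0.7746, -0.2582)

q_1 = v_1/‖v_1‖ = (0, -3, -2, -3)/4.6904 = (0.0000, -0.6396, -0.4264, -0.6396).
r_{12} = q_1·v_2 = -0.4264.
u_2 = v_2 + 0.4264·q_1 = (-4.0000, 0.7273, -2.1818, 0.7273).
‖u_2‖ = 4.6710, so q_2 = (-0.8563, 0.1557, -0.4671, 0.1557).
r_{13} = q_1·v_3 = 0.8528; r_{23} = q_2·v_3 = 2.6469.
u_3 = v_3 − 0.8528·q_1 − 2.6469·q_2 = (-1.7333, -0.8667, 2.6000, -0.8667).
‖u_3‖ = 3.3566, so q_3 = (-0.5164, -0.2582, 0.7746, -0.2582).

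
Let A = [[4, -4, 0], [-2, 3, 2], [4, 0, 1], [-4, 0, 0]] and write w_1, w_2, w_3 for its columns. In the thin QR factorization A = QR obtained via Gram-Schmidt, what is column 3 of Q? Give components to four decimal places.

w_1 = (4, -2, 4, -4); ‖w_1‖ = 7.2111, so q_1 = (0.5547, -0.2774, 0.5547, -0.5547).
q_1·w_2 = 0.5547·(-4) + (-0.2774)·3 + 0.5547·0 + (-0.5547)·0 = -3.0509.
u_2 = w_2 + 3.0509·q_1 = (-2.3077, 2.1538, 1.6923, -1.6923).
‖u_2‖ = 3.9614, so q_2 = (-0.5826, 0.5437, 0.4272, -0.4272).
q_1·w_3 = 0.5547·0 + (-0.2774)·2 + 0.5547·1 + (-0.5547)·0 = 0.0000; q_2·w_3 = (-0.5826)·0 + 0.5437·2 + 0.4272·1 + (-0.4272)·0 = 1.5146.
u_3 = w_3 + 0.0000·q_1 − 1.5146·q_2 = (0.8824, 1.1765, 0.3529, 0.6471).
‖u_3‖ = 1.6450, so q_3 = (0.5364, 0.7152, 0.2146, 0.3934).

q_3 = (0.5364, 0.7152, 0.2146, 0.3934)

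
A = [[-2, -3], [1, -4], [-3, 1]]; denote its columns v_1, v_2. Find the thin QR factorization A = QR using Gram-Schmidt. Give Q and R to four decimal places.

Q = [[-0.5345, -0.6172], [0.2673, -0.7715], [-0.8018, 0.1543]], R = [[3.7417, -0.2673], [0.0000, 5.0920]]

v_1 = (-2, 1, -3); ‖v_1‖ = 3.7417, so e_1 = (-0.5345, 0.2673, -0.8018).
e_1·v_2 = (-0.5345)·(-3) + 0.2673·(-4) + (-0.8018)·1 = -0.2673.
u_2 = v_2 + 0.2673·e_1 = (-3.1429, -3.9286, 0.7857).
‖u_2‖ = 5.0920, so e_2 = (-0.6172, -0.7715, 0.1543).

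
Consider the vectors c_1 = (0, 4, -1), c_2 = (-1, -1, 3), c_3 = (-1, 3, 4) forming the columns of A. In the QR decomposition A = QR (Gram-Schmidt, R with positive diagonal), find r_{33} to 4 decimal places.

c_1 = (0, 4, -1); ‖c_1‖ = 4.1231, so e_1 = (0.0000, 0.9701, -0.2425).
e_1·c_2 = 0.0000·(-1) + 0.9701·(-1) + (-0.2425)·3 = -1.6977.
u_2 = c_2 + 1.6977·e_1 = (-1.0000, 0.6471, 2.5882).
‖u_2‖ = 2.8491, so e_2 = (-0.3510, 0.2271, 0.9084).
e_1·c_3 = 0.0000·(-1) + 0.9701·3 + (-0.2425)·4 = 1.9403; e_2·c_3 = (-0.3510)·(-1) + 0.2271·3 + 0.9084·4 = 4.6660.
u_3 = c_3 − 1.9403·e_1 − 4.6660·e_2 = (0.6377, 0.0580, 0.2319).
r_{33} = ‖u_3‖ = 0.6810.

r_{33} = 0.6810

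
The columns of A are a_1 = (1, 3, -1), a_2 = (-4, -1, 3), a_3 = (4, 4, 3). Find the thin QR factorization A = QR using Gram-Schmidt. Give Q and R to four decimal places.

a_1 = (1, 3, -1); ‖a_1‖ = 3.3166, so e_1 = (0.3015, 0.9045, -0.3015).
e_1·a_2 = 0.3015·(-4) + 0.9045·(-1) + (-0.3015)·3 = -3.0151.
u_2 = a_2 + 3.0151·e_1 = (-3.0909, 1.7273, 2.0909).
‖u_2‖ = 4.1121, so e_2 = (-0.7517, 0.4200, 0.5085).
e_1·a_3 = 0.3015·4 + 0.9045·4 + (-0.3015)·3 = 3.9196; e_2·a_3 = (-0.7517)·4 + 0.4200·4 + 0.5085·3 = 0.1990.
u_3 = a_3 − 3.9196·e_1 − 0.1990·e_2 = (2.9677, 0.3710, 4.0806).
‖u_3‖ = 5.0593, so e_3 = (0.5866, 0.0733, 0.8066).

Q = [[0.3015, -0.7517, 0.5866], [0.9045, 0.4200, 0.0733], [-0.3015, 0.5085, 0.8066]], R = [[3.3166, -3.0151, 3.9196], [0.0000, 4.1121, 0.1990], [0.0000, 0.0000, 5.0593]]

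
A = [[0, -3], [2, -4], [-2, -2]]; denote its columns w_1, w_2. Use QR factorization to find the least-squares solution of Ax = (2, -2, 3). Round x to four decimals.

x = (-1.4167, -0.3333)

w_1 = (0, 2, -2); ‖w_1‖ = 2.8284, so e_1 = (0.0000, 0.7071, -0.7071).
e_1·w_2 = 0.0000·(-3) + 0.7071·(-4) + (-0.7071)·(-2) = -1.4142.
u_2 = w_2 + 1.4142·e_1 = (-3.0000, -3.0000, -3.0000).
‖u_2‖ = 5.1962, so e_2 = (-0.5774, -0.5774, -0.5774).
Qᵀb = (-3.5355, -1.7321).
Back-substitute: x_2 = -1.7321/5.1962 = -0.3333.
x_1 = (-3.5355 + 1.4142·(-0.3333))/2.8284 = -1.4167.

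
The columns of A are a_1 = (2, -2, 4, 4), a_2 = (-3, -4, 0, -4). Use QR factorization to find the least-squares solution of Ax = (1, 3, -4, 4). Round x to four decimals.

a_1 = (2, -2, 4, 4); ‖a_1‖ = 6.3246, so q_1 = (0.3162, -0.3162, 0.6325, 0.6325).
q_1·a_2 = 0.3162·(-3) + (-0.3162)·(-4) + 0.6325·0 + 0.6325·(-4) = -2.2136.
u_2 = a_2 + 2.2136·q_1 = (-2.3000, -4.7000, 1.4000, -2.6000).
‖u_2‖ = 6.0083, so q_2 = (-0.3828, -0.7822, 0.2330, -0.4327).
Qᵀb = (-0.6325, -5.3925).
Back-substitute: x_2 = -5.3925/6.0083 = -0.8975.
x_1 = (-0.6325 + 2.2136·(-0.8975))/6.3246 = -0.4141.

x = (-0.4141, -0.8975)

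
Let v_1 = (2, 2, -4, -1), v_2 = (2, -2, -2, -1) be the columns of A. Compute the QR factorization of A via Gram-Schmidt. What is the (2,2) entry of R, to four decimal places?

r_{22} = 3.1241

q_1 = v_1/‖v_1‖ = (2, 2, -4, -1)/5.0000 = (0.4000, 0.4000, -0.8000, -0.2000).
r_{12} = q_1·v_2 = 1.8000.
u_2 = v_2 − 1.8000·q_1 = (1.2800, -2.7200, -0.5600, -0.6400).
r_{22} = ‖u_2‖ = 3.1241.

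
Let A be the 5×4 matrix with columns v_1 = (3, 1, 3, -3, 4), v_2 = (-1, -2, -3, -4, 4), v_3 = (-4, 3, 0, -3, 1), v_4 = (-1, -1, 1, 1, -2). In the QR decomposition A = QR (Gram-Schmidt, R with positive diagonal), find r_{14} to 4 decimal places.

r_{14} = -1.8091

v_1 = (3, 1, 3, -3, 4); ‖v_1‖ = 6.6332, so e_1 = (0.4523, 0.1508, 0.4523, -0.4523, 0.6030).
r_{14} = e_1·v_4 = -1.8091.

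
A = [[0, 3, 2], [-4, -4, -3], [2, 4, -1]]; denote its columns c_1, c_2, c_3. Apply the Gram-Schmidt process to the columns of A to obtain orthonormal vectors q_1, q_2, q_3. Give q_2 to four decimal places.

q_2 = (0.8589, 0.2290, 0.4581)

q_1 = c_1/‖c_1‖ = (0, -4, 2)/4.4721 = (0.0000, -0.8944, 0.4472).
r_{12} = q_1·c_2 = 5.3666.
u_2 = c_2 − 5.3666·q_1 = (3.0000, 0.8000, 1.6000).
‖u_2‖ = 3.4928, so q_2 = (0.8589, 0.2290, 0.4581).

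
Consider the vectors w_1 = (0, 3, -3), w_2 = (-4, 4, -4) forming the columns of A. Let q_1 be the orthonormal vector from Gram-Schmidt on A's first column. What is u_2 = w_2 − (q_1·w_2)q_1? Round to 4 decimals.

u_2 = (-4.0000, 0.0000, 0.0000)

w_1 = (0, 3, -3); ‖w_1‖ = 4.2426, so q_1 = (0.0000, 0.7071, -0.7071).
q_1·w_2 = 0.0000·(-4) + 0.7071·4 + (-0.7071)·(-4) = 5.6569.
u_2 = w_2 − 5.6569·q_1 = (-4.0000, 0.0000, 0.0000).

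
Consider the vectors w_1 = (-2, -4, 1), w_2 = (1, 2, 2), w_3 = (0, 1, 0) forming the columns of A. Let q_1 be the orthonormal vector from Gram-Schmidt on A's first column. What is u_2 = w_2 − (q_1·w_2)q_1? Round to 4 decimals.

u_2 = (0.2381, 0.4762, 2.3810)

q_1 = w_1/‖w_1‖ = (-2, -4, 1)/4.5826 = (-0.4364, -0.8729, 0.2182).
r_{12} = q_1·w_2 = -1.7457.
u_2 = w_2 + 1.7457·q_1 = (0.2381, 0.4762, 2.3810).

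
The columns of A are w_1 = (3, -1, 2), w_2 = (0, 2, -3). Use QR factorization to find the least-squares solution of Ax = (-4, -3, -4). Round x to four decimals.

x = (-1.4661, -0.4407)

w_1 = (3, -1, 2); ‖w_1‖ = 3.7417, so q_1 = (0.8018, -0.2673, 0.5345).
q_1·w_2 = 0.8018·0 + (-0.2673)·2 + 0.5345·(-3) = -2.1381.
u_2 = w_2 + 2.1381·q_1 = (1.7143, 1.4286, -1.8571).
‖u_2‖ = 2.9032, so q_2 = (0.5905, 0.4921, -0.6397).
Qᵀb = (-4.5434, -1.2794).
Back-substitute: x_2 = -1.2794/2.9032 = -0.4407.
x_1 = (-4.5434 + 2.1381·(-0.4407))/3.7417 = -1.4661.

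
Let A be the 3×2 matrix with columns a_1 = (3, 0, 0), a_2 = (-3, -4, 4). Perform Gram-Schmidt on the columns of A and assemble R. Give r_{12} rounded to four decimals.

r_{12} = -3.0000

a_1 = (3, 0, 0); ‖a_1‖ = 3.0000, so q_1 = (1.0000, 0.0000, 0.0000).
r_{12} = q_1·a_2 = -3.0000.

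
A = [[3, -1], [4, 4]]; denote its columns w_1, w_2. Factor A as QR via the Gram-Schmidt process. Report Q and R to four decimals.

w_1 = (3, 4); ‖w_1‖ = 5.0000, so e_1 = (0.6000, 0.8000).
e_1·w_2 = 0.6000·(-1) + 0.8000·4 = 2.6000.
u_2 = w_2 − 2.6000·e_1 = (-2.5600, 1.9200).
‖u_2‖ = 3.2000, so e_2 = (-0.8000, 0.6000).

Q = [[0.6000, -0.8000], [0.8000, 0.6000]], R = [[5.0000, 2.6000], [0.0000, 3.2000]]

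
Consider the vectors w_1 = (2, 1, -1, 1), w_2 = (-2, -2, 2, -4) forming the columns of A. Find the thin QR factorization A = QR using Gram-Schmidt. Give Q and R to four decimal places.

w_1 = (2, 1, -1, 1); ‖w_1‖ = 2.6458, so q_1 = (0.7559, 0.3780, -0.3780, 0.3780).
q_1·w_2 = 0.7559·(-2) + 0.3780·(-2) + (-0.3780)·2 + 0.3780·(-4) = -4.5356.
u_2 = w_2 + 4.5356·q_1 = (1.4286, -0.2857, 0.2857, -2.2857).
‖u_2‖ = 2.7255, so q_2 = (0.5241, -0.1048, 0.1048, -0.8386).

Q = [[0.7559, 0.5241], [0.3780, -0.1048], [-0.3780, 0.1048], [0.3780, -0.8386]], R = [[2.6458, -4.5356], [0.0000, 2.7255]]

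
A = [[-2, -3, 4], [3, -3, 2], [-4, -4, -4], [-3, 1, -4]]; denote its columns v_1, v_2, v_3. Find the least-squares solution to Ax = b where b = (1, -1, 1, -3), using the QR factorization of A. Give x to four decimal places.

x = (-0.1387, -0.1178, 0.2481)

v_1 = (-2, 3, -4, -3); ‖v_1‖ = 6.1644, so e_1 = (-0.3244, 0.4867, -0.6489, -0.4867).
e_1·v_2 = (-0.3244)·(-3) + 0.4867·(-3) + (-0.6489)·(-4) + (-0.4867)·1 = 1.6222.
u_2 = v_2 − 1.6222·e_1 = (-2.4737, -3.7895, -2.9474, 1.7895).
‖u_2‖ = 5.6893, so e_2 = (-0.4348, -0.6661, -0.5181, 0.3145).
e_1·v_3 = (-0.3244)·4 + 0.4867·2 + (-0.6489)·(-4) + (-0.4867)·(-4) = 4.2178; e_2·v_3 = (-0.4348)·4 + (-0.6661)·2 + (-0.5181)·(-4) + 0.3145·(-4) = -2.2572.
u_3 = v_3 − 4.2178·e_1 + 2.2572·e_2 = (4.3870, -1.5561, -2.4325, -1.2374).
‖u_3‖ = 5.3959, so e_3 = (0.8130, -0.2884, -0.4508, -0.2293).
Qᵀb = (0.0000, -1.2304, 1.3386).
Back-substitute: x_3 = 1.3386/5.3959 = 0.2481.
x_2 = (-1.2304 + 2.2572·0.2481)/5.6893 = -0.1178.
x_1 = (0.0000 − 1.6222·(-0.1178) − 4.2178·0.2481)/6.1644 = -0.1387.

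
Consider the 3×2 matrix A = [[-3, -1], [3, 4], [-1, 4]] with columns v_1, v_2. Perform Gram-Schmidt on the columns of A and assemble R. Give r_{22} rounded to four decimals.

e_1 = v_1/‖v_1‖ = (-3, 3, -1)/4.3589 = (-0.6882, 0.6882, -0.2294).
r_{12} = e_1·v_2 = 2.5236.
u_2 = v_2 − 2.5236·e_1 = (0.7368, 2.2632, 4.5789).
r_{22} = ‖u_2‖ = 5.1606.

r_{22} = 5.1606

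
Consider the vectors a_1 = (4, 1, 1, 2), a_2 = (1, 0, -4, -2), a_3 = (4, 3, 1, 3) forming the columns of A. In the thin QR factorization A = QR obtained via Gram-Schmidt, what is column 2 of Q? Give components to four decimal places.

e_1 = a_1/‖a_1‖ = (4, 1, 1, 2)/4.6904 = (0.8528, 0.2132, 0.2132, 0.4264).
r_{12} = e_1·a_2 = -0.8528.
u_2 = a_2 + 0.8528·e_1 = (1.7273, 0.1818, -3.8182, -1.6364).
‖u_2‖ = 4.5025, so e_2 = (0.3836, 0.0404, -0.8480, -0.3634).

e_2 = (0.3836, 0.0404, -0.8480, -0.3634)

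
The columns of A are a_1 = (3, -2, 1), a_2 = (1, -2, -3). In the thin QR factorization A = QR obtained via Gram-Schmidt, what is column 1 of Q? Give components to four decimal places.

e_1 = (0.8018, -0.5345, 0.2673)

e_1 = a_1/‖a_1‖ = (3, -2, 1)/3.7417 = (0.8018, -0.5345, 0.2673).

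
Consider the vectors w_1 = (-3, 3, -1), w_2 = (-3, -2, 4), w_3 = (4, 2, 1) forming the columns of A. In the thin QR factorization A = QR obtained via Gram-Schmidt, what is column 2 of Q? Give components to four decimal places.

e_2 = (-0.5869, -0.3424, 0.7337)

w_1 = (-3, 3, -1); ‖w_1‖ = 4.3589, so e_1 = (-0.6882, 0.6882, -0.2294).
e_1·w_2 = (-0.6882)·(-3) + 0.6882·(-2) + (-0.2294)·4 = -0.2294.
u_2 = w_2 + 0.2294·e_1 = (-3.1579, -1.8421, 3.9474).
‖u_2‖ = 5.3803, so e_2 = (-0.5869, -0.3424, 0.7337).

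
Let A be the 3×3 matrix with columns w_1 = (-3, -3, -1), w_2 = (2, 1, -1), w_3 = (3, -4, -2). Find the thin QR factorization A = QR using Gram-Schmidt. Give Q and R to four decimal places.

Q = [[-0.6882, 0.4542, 0.5657], [-0.6882, -0.1622, -0.7071], [-0.2294, -0.8760, 0.4243]], R = [[4.3589, -1.8353, 1.1471], [0.0000, 1.6222, 3.7635], [0.0000, 0.0000, 3.6770]]

q_1 = w_1/‖w_1‖ = (-3, -3, -1)/4.3589 = (-0.6882, -0.6882, -0.2294).
r_{12} = q_1·w_2 = -1.8353.
u_2 = w_2 + 1.8353·q_1 = (0.7368, -0.2632, -1.4211).
‖u_2‖ = 1.6222, so q_2 = (0.4542, -0.1622, -0.8760).
r_{13} = q_1·w_3 = 1.1471; r_{23} = q_2·w_3 = 3.7635.
u_3 = w_3 − 1.1471·q_1 − 3.7635·q_2 = (2.0800, -2.6000, 1.5600).
‖u_3‖ = 3.6770, so q_3 = (0.5657, -0.7071, 0.4243).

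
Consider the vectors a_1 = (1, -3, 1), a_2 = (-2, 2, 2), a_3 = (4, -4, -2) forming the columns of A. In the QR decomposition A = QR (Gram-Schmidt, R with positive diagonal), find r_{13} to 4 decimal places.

a_1 = (1, -3, 1); ‖a_1‖ = 3.3166, so q_1 = (0.3015, -0.9045, 0.3015).
r_{13} = q_1·a_3 = 4.2212.

r_{13} = 4.2212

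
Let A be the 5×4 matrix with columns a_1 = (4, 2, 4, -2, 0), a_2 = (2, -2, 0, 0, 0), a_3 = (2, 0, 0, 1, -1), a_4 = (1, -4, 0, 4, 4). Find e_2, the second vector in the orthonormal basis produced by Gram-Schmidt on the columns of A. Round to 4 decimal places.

e_2 = (0.5804, -0.7980, -0.1451, 0.0725, 0.0000)

e_1 = a_1/‖a_1‖ = (4, 2, 4, -2, 0)/6.3246 = (0.6325, 0.3162, 0.6325, -0.3162, 0.0000).
r_{12} = e_1·a_2 = 0.6325.
u_2 = a_2 − 0.6325·e_1 = (1.6000, -2.2000, -0.4000, 0.2000, 0.0000).
‖u_2‖ = 2.7568, so e_2 = (0.5804, -0.7980, -0.1451, 0.0725, 0.0000).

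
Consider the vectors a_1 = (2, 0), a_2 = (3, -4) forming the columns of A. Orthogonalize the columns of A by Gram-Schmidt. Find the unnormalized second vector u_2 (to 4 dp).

a_1 = (2, 0); ‖a_1‖ = 2.0000, so q_1 = (1.0000, 0.0000).
q_1·a_2 = 1.0000·3 + 0.0000·(-4) = 3.0000.
u_2 = a_2 − 3.0000·q_1 = (0.0000, -4.0000).

u_2 = (0.0000, -4.0000)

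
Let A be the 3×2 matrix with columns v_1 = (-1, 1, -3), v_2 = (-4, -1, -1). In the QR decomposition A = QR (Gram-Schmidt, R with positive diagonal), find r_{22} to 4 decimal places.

v_1 = (-1, 1, -3); ‖v_1‖ = 3.3166, so e_1 = (-0.3015, 0.3015, -0.9045).
e_1·v_2 = (-0.3015)·(-4) + 0.3015·(-1) + (-0.9045)·(-1) = 1.8091.
u_2 = v_2 − 1.8091·e_1 = (-3.4545, -1.5455, 0.6364).
r_{22} = ‖u_2‖ = 3.8376.

r_{22} = 3.8376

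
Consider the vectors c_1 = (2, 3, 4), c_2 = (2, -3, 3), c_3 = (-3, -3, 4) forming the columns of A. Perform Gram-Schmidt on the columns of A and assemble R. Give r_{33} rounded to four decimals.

r_{33} = 4.8209

c_1 = (2, 3, 4); ‖c_1‖ = 5.3852, so e_1 = (0.3714, 0.5571, 0.7428).
e_1·c_2 = 0.3714·2 + 0.5571·(-3) + 0.7428·3 = 1.2999.
u_2 = c_2 − 1.2999·e_1 = (1.5172, -3.7241, 2.0345).
‖u_2‖ = 4.5067, so e_2 = (0.3367, -0.8264, 0.4514).
e_1·c_3 = 0.3714·(-3) + 0.5571·(-3) + 0.7428·4 = 0.1857; e_2·c_3 = 0.3367·(-3) + (-0.8264)·(-3) + 0.4514·4 = 3.2748.
u_3 = c_3 − 0.1857·e_1 − 3.2748·e_2 = (-4.1715, -0.3973, 2.3837).
r_{33} = ‖u_3‖ = 4.8209.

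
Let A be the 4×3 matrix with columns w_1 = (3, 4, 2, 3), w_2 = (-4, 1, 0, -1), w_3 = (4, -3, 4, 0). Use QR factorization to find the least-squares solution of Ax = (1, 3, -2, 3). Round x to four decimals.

w_1 = (3, 4, 2, 3); ‖w_1‖ = 6.1644, so e_1 = (0.4867, 0.6489, 0.3244, 0.4867).
e_1·w_2 = 0.4867·(-4) + 0.6489·1 + 0.3244·0 + 0.4867·(-1) = -1.7844.
u_2 = w_2 + 1.7844·e_1 = (-3.1316, 2.1579, 0.5789, -0.1316).
‖u_2‖ = 3.8491, so e_2 = (-0.8136, 0.5606, 0.1504, -0.0342).
e_1·w_3 = 0.4867·4 + 0.6489·(-3) + 0.3244·4 + 0.4867·0 = 1.2978; e_2·w_3 = (-0.8136)·4 + 0.5606·(-3) + 0.1504·4 + (-0.0342)·0 = -4.3345.
u_3 = w_3 − 1.2978·e_1 + 4.3345·e_2 = (-0.1581, -1.4121, 4.2309, -0.7798).
‖u_3‖ = 4.5307, so e_3 = (-0.0349, -0.3117, 0.9338, -0.1721).
Qᵀb = (3.2444, 0.4649, -3.3538).
Back-substitute: x_3 = -3.3538/4.5307 = -0.7402.
x_2 = (0.4649 + 4.3345·(-0.7402))/3.8491 = -0.7128.
x_1 = (3.2444 + 1.7844·(-0.7128) − 1.2978·(-0.7402))/6.1644 = 0.4758.

x = (0.4758, -0.7128, -0.7402)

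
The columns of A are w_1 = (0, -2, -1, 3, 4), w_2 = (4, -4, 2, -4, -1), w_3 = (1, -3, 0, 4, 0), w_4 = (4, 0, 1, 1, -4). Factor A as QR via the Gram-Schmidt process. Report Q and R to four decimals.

e_1 = w_1/‖w_1‖ = (0, -2, -1, 3, 4)/5.4772 = (0.0000, -0.3651, -0.1826, 0.5477, 0.7303).
r_{12} = e_1·w_2 = -1.8257.
u_2 = w_2 + 1.8257·e_1 = (4.0000, -4.6667, 1.6667, -3.0000, 0.3333).
‖u_2‖ = 7.0475, so e_2 = (0.5676, -0.6622, 0.2365, -0.4257, 0.0473).
r_{13} = e_1·w_3 = 3.2863; r_{23} = e_2·w_3 = 0.8514.
u_3 = w_3 − 3.2863·e_1 − 0.8514·e_2 = (0.5168, -1.2362, 0.3987, 2.5624, -2.4403).
‖u_3‖ = 3.8046, so e_3 = (0.1358, -0.3249, 0.1048, 0.6735, -0.6414).
r_{14} = e_1·w_4 = -2.5560; r_{24} = e_2·w_4 = 1.8919; r_{34} = e_3·w_4 = 3.8872.
u_4 = w_4 + 2.5560·e_1 − 1.8919·e_2 − 3.8872·e_3 = (2.3982, 1.5825, -0.3214, 0.5874, 0.2704).
‖u_4‖ = 2.9626, so e_4 = (0.8095, 0.5342, -0.1085, 0.1983, 0.0913).

Q = [[0.0000, 0.5676, 0.1358, 0.8095], [-0.3651, -0.6622, -0.3249, 0.5342], [-0.1826, 0.2365, 0.1048, -0.1085], [0.5477, -0.4257, 0.6735, 0.1983], [0.7303, 0.0473, -0.6414, 0.0913]], R = [[5.4772, -1.8257, 3.2863, -2.5560], [0.0000, 7.0475, 0.8514, 1.8919], [0.0000, 0.0000, 3.8046, 3.8872], [0.0000, 0.0000, 0.0000, 2.9626]]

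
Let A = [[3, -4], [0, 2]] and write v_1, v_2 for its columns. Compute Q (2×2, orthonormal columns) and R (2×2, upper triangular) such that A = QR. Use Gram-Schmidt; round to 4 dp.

q_1 = v_1/‖v_1‖ = (3, 0)/3.0000 = (1.0000, 0.0000).
r_{12} = q_1·v_2 = -4.0000.
u_2 = v_2 + 4.0000·q_1 = (0.0000, 2.0000).
‖u_2‖ = 2.0000, so q_2 = (0.0000, 1.0000).

Q = [[1.0000, 0.0000], [0.0000, 1.0000]], R = [[3.0000, -4.0000], [0.0000, 2.0000]]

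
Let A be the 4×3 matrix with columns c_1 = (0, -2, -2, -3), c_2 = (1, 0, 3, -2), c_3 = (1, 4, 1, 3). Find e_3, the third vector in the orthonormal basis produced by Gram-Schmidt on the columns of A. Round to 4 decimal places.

c_1 = (0, -2, -2, -3); ‖c_1‖ = 4.1231, so e_1 = (0.0000, -0.4851, -0.4851, -0.7276).
e_1·c_2 = 0.0000·1 + (-0.4851)·0 + (-0.4851)·3 + (-0.7276)·(-2) = 0.0000.
u_2 = c_2 + 0.0000·e_1 = (1.0000, 0.0000, 3.0000, -2.0000).
‖u_2‖ = 3.7417, so e_2 = (0.2673, 0.0000, 0.8018, -0.5345).
e_1·c_3 = 0.0000·1 + (-0.4851)·4 + (-0.4851)·1 + (-0.7276)·3 = -4.6082; e_2·c_3 = 0.2673·1 + 0.0000·4 + 0.8018·1 + (-0.5345)·3 = -0.5345.
u_3 = c_3 + 4.6082·e_1 + 0.5345·e_2 = (1.1429, 1.7647, -0.8067, -0.6387).
‖u_3‖ = 2.3407, so e_3 = (0.4882, 0.7539, -0.3446, -0.2728).

e_3 = (0.4882, 0.7539, -0.3446, -0.2728)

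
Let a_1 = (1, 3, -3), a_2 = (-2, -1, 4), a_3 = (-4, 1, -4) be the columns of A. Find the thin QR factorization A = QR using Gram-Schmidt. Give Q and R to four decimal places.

Q = [[0.2294, -0.4594, -0.8581], [0.6882, 0.7000, -0.1907], [-0.6882, 0.5468, -0.4767]], R = [[4.3589, -3.9001, 2.5236], [0.0000, 2.4061, 0.3500], [0.0000, 0.0000, 5.1487]]

a_1 = (1, 3, -3); ‖a_1‖ = 4.3589, so q_1 = (0.2294, 0.6882, -0.6882).
q_1·a_2 = 0.2294·(-2) + 0.6882·(-1) + (-0.6882)·4 = -3.9001.
u_2 = a_2 + 3.9001·q_1 = (-1.1053, 1.6842, 1.3158).
‖u_2‖ = 2.4061, so q_2 = (-0.4594, 0.7000, 0.5468).
q_1·a_3 = 0.2294·(-4) + 0.6882·1 + (-0.6882)·(-4) = 2.5236; q_2·a_3 = (-0.4594)·(-4) + 0.7000·1 + 0.5468·(-4) = 0.3500.
u_3 = a_3 − 2.5236·q_1 − 0.3500·q_2 = (-4.4182, -0.9818, -2.4545).
‖u_3‖ = 5.1487, so q_3 = (-0.8581, -0.1907, -0.4767).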